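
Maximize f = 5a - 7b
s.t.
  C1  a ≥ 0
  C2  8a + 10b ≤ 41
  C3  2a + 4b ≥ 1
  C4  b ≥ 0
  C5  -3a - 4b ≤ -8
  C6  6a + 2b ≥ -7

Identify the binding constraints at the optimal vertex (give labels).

C2 and C4

Extreme points and f = 5a - 7b:
  (0, 41/10) → f = -287/10
  (0, 2) → f = -14
  (41/8, 0) → f = 205/8
  (8/3, 0) → f = 40/3

The maximum is at (41/8, 0). Substituting into each constraint, equality holds for C2 and C4; the remaining constraints have slack.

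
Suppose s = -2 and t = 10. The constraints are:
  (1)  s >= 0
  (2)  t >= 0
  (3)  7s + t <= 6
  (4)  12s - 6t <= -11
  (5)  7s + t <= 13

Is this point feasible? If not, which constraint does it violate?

not feasible — violates (1)

Constraint (1): s = -2, which is not ≥ 0. All other constraints are satisfied.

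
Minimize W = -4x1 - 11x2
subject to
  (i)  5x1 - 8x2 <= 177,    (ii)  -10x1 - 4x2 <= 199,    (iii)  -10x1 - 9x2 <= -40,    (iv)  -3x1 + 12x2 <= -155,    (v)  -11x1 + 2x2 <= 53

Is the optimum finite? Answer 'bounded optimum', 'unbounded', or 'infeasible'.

bounded optimum

Vertices and W = -4x1 - 11x2:
  (1913/125, -314/25) → W = 9618/125
  (221/9, -61/9) → W = -71/3
  (625/49, -1430/147) → W = 8230/147
The feasible region has finitely many vertices and no improving ray; the minimum is -71/3 at (221/9, -61/9).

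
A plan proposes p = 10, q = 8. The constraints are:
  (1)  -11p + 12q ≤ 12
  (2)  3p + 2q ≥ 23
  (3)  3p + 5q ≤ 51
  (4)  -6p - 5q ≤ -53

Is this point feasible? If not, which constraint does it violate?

Constraint (3): 3p + 5q = 70, which is not ≤ 51. All other constraints are satisfied.

not feasible — violates (3)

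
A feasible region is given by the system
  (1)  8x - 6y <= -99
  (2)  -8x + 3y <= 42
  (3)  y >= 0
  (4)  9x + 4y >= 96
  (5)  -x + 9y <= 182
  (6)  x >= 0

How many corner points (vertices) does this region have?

Of the 15 pairwise boundary intersections, those satisfying every inequality are:
  (90/43, 1659/86)
  (67/22, 1357/66)
  (120/59, 1146/59)
  (56/23, 1414/69)

4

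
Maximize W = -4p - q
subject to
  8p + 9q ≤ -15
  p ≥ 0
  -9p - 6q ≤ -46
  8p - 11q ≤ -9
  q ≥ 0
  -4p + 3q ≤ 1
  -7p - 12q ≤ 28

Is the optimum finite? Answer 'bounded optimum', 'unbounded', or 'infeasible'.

The boundaries -9p - 6q = -46 and 8p - 11q = -9 meet at (452/147, 449/147), but that point violates 8p + 9q ≤ -15. Every candidate vertex is excluded by some other constraint, so the feasible region is empty.

infeasible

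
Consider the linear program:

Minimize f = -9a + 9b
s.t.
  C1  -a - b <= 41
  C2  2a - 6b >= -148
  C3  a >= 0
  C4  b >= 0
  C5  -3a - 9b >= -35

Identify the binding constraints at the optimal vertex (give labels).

C4 and C5

Corner points and f = -9a + 9b:
  (0, 0) → f = 0
  (0, 35/9) → f = 35
  (35/3, 0) → f = -105

The minimum is at (35/3, 0). Substituting into each constraint, equality holds for C4 and C5; the remaining constraints have slack.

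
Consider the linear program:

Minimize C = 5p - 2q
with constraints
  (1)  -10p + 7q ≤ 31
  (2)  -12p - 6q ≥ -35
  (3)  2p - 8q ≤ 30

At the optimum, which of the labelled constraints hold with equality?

(1) and (3)

Feasible corners and C = 5p - 2q:
  (59/144, 361/72) → C = -383/48
  (-229/33, -181/33) → C = -261/11
  (115/27, -145/54) → C = 80/3

The minimum is at (-229/33, -181/33). Substituting into each constraint, equality holds for (1) and (3); the remaining constraints have slack.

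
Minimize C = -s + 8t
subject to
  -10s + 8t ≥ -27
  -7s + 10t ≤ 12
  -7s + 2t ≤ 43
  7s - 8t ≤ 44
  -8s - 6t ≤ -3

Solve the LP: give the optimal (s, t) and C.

s = 3/2, t = -3/2, minimum C = -27/2

Feasible corners and C = -s + 8t:
  (183/22, 309/44) → C = 1053/22
  (3/2, -3/2) → C = -27/2
  (-21/61, 117/122) → C = 489/61

The optimum lies where -10s + 8t = -27 and -8s - 6t = -3.
Solving simultaneously gives s = 3/2, t = -3/2.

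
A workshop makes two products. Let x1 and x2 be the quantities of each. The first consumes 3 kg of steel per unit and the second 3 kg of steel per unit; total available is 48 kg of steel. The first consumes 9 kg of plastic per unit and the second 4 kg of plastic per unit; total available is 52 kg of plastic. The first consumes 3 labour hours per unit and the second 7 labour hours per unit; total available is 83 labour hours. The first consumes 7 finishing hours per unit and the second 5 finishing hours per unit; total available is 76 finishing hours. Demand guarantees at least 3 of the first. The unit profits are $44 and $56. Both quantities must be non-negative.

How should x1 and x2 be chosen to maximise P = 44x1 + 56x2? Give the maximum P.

Corner points and P = 44x1 + 56x2:
  (52/9, 0) → P = 2288/9
  (3, 0) → P = 132
  (3, 25/4) → P = 482

x1 = 3, x2 = 25/4, maximum P = 482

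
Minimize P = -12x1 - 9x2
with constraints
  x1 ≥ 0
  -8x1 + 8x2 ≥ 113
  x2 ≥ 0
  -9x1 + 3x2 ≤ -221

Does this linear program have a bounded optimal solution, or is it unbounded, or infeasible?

unbounded

From the feasible point (2107/48, 2785/48), moving in the direction (8, 8) keeps every constraint satisfied while P decreases without bound.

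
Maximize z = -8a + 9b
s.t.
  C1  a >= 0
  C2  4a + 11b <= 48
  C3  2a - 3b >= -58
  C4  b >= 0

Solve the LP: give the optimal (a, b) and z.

a = 0, b = 48/11, maximum z = 432/11

Corner points and z = -8a + 9b:
  (0, 48/11) → z = 432/11
  (0, 0) → z = 0
  (12, 0) → z = -96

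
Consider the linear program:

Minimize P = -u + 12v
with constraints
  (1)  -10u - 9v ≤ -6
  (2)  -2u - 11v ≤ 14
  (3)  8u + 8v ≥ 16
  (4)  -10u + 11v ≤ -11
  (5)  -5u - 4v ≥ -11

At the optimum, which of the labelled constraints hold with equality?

Feasible corners and P = -u + 12v:
  (11/7, 3/7) → P = 25/7
  (3, -1) → P = -15
  (33/19, 11/19) → P = 99/19

The minimum is at (3, -1). Substituting into each constraint, equality holds for (3) and (5); the remaining constraints have slack.

(3) and (5)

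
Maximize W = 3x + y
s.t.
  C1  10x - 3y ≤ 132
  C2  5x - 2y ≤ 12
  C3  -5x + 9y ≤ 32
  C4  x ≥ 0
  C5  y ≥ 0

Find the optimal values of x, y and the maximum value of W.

x = 172/35, y = 44/7, maximum W = 736/35

Corner points and W = 3x + y:
  (172/35, 44/7) → W = 736/35
  (12/5, 0) → W = 36/5
  (0, 32/9) → W = 32/9
  (0, 0) → W = 0

At the optimal vertex, 5x - 2y = 12 and -5x + 9y = 32.
Solving simultaneously gives x = 172/35, y = 44/7.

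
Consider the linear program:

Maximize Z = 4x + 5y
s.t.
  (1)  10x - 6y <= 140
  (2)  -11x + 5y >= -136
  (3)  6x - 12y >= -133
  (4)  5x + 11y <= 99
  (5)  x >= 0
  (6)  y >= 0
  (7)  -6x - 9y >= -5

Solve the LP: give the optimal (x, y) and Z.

x = 5/6, y = 0, maximum Z = 10/3

Feasible corners and Z = 4x + 5y:
  (0, 0) → Z = 0
  (0, 5/9) → Z = 25/9
  (5/6, 0) → Z = 10/3

The binding constraints are y = 0 and -6x - 9y = -5.
Solving simultaneously gives x = 5/6, y = 0.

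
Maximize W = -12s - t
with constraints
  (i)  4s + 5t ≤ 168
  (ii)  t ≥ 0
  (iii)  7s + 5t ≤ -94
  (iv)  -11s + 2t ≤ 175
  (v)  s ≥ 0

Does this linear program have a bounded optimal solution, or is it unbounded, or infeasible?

The boundaries 4s + 5t = 168 and t = 0 meet at (42, 0), but that point violates 7s + 5t ≤ -94. Every candidate vertex is excluded by some other constraint, so the feasible region is empty.

infeasible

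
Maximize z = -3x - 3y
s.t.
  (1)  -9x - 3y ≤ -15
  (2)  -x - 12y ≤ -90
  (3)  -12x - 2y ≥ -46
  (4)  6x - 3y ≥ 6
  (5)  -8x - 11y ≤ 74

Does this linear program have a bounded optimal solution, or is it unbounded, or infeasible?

The boundaries -9x - 3y = -15 and -x - 12y = -90 meet at (-6/7, 53/7), but that point violates 6x - 3y ≥ 6. Every candidate vertex is excluded by some other constraint, so the feasible region is empty.

infeasible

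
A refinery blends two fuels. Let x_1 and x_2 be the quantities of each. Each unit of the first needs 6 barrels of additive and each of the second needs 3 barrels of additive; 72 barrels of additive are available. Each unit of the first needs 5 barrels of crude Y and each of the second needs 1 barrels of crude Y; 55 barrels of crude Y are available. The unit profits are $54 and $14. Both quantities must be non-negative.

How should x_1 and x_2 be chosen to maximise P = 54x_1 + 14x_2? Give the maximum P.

Extreme points and P = 54x_1 + 14x_2:
  (0, 0) → P = 0
  (0, 24) → P = 336
  (11, 0) → P = 594
  (31/3, 10/3) → P = 1814/3

The binding constraints are 6x_1 + 3x_2 = 72 and 5x_1 + x_2 = 55.
Solving simultaneously gives x_1 = 31/3, x_2 = 10/3.

x_1 = 31/3, x_2 = 10/3, maximum P = 1814/3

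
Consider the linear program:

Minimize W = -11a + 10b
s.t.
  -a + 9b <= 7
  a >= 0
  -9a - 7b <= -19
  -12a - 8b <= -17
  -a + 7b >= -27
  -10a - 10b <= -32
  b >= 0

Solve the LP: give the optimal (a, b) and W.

Vertices and W = -11a + 10b:
  (146, 17) → W = -1436
  (109/50, 51/50) → W = -689/50
  (27, 0) → W = -297
  (16/5, 0) → W = -176/5

The binding constraints are -a + 9b = 7 and -a + 7b = -27.
Solving simultaneously gives a = 146, b = 17.

a = 146, b = 17, minimum W = -1436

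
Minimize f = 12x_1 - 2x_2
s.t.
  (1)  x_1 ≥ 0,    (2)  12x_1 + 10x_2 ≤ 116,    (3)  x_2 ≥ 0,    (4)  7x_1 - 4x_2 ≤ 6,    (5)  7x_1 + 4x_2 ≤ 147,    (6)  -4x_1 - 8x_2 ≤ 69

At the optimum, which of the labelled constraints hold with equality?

Corner points and f = 12x_1 - 2x_2:
  (0, 58/5) → f = -116/5
  (0, 0) → f = 0
  (262/59, 370/59) → f = 2404/59
  (6/7, 0) → f = 72/7

The minimum is at (0, 58/5). Substituting into each constraint, equality holds for (1) and (2); the remaining constraints have slack.

(1) and (2)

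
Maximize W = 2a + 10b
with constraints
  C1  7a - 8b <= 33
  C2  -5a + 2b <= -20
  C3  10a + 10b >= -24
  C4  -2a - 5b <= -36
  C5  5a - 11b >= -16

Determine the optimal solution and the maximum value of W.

Feasible corners and W = 2a + 10b:
  (151/17, 62/17) → W = 922/17
  (491/37, 277/37) → W = 3752/37
  (316/47, 212/47) → W = 2752/47

The optimum lies where 7a - 8b = 33 and 5a - 11b = -16.
Solving simultaneously gives a = 491/37, b = 277/37.

a = 491/37, b = 277/37, maximum W = 3752/37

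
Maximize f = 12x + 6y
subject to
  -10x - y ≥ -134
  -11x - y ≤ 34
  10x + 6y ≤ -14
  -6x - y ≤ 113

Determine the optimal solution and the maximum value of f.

x = 409/25, y = -148/5, maximum f = 468/25

At the optimal vertex, -10x - y = -134 and 10x + 6y = -14.
Solving simultaneously gives x = 409/25, y = -148/5.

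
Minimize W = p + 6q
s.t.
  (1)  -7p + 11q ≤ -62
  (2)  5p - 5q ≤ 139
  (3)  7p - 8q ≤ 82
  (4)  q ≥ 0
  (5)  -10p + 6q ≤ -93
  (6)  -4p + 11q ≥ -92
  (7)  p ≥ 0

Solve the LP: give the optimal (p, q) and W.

Extreme points and W = p + 6q:
  (58/3, 20/3) → W = 178/3
  (651/68, 31/68) → W = 837/68
  (82/7, 0) → W = 82/7
  (93/10, 0) → W = 93/10

At the optimal vertex, q = 0 and -10p + 6q = -93.
Solving simultaneously gives p = 93/10, q = 0.

p = 93/10, q = 0, minimum W = 93/10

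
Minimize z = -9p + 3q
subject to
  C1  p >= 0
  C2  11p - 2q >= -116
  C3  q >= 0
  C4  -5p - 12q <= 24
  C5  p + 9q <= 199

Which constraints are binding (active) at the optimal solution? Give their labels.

Corner points and z = -9p + 3q:
  (0, 0) → z = 0
  (0, 199/9) → z = 199/3
  (199, 0) → z = -1791

The minimum is at (199, 0). Substituting into each constraint, equality holds for C3 and C5; the remaining constraints have slack.

C3 and C5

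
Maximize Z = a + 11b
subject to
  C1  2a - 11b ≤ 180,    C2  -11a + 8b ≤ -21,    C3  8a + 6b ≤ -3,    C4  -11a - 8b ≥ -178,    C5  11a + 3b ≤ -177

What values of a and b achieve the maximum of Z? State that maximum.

Vertices and Z = a + 11b:
  (-403/35, -646/35) → Z = -7509/35
  (-1407/127, -2334/127) → Z = -27081/127
  (-123/11, -18) → Z = -2301/11

a = -123/11, b = -18, maximum Z = -2301/11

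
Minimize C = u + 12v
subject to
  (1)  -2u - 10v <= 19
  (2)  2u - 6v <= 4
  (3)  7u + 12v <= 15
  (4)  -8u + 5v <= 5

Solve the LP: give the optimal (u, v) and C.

Vertices and C = u + 12v:
  (23/11, 1/33) → C = 27/11
  (-25/19, -21/19) → C = -277/19
  (15/131, 155/131) → C = 1875/131

At the optimal vertex, 2u - 6v = 4 and -8u + 5v = 5.
Solving simultaneously gives u = -25/19, v = -21/19.

u = -25/19, v = -21/19, minimum C = -277/19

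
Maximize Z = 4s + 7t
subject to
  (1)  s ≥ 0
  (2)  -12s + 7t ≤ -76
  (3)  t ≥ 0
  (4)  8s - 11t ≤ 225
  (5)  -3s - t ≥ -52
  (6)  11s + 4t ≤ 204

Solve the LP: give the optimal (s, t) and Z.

s = 40/3, t = 12, maximum Z = 412/3

Feasible corners and Z = 4s + 7t:
  (19/3, 0) → Z = 76/3
  (40/3, 12) → Z = 412/3
  (52/3, 0) → Z = 208/3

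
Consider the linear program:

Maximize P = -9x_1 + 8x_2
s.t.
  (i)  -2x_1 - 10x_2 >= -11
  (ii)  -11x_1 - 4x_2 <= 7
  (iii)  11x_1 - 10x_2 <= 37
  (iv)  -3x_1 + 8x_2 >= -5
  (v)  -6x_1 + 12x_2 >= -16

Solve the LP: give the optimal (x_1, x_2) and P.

Extreme points and P = -9x_1 + 8x_2:
  (-19/17, 45/34) → P = 351/17
  (3, 1/2) → P = -23
  (-9/25, -19/25) → P = -71/25

The optimum lies where -2x_1 - 10x_2 = -11 and -11x_1 - 4x_2 = 7.
Solving simultaneously gives x_1 = -19/17, x_2 = 45/34.

x_1 = -19/17, x_2 = 45/34, maximum P = 351/17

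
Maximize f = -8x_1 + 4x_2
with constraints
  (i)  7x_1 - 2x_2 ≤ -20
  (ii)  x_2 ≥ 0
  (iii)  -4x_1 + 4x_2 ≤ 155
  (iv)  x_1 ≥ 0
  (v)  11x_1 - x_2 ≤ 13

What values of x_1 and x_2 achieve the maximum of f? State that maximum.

Feasible corners and f = -8x_1 + 4x_2:
  (0, 10) → f = 40
  (46/15, 311/15) → f = 292/5
  (0, 155/4) → f = 155
  (207/40, 1757/40) → f = 1343/10

The optimum lies where -4x_1 + 4x_2 = 155 and x_1 = 0.
Solving simultaneously gives x_1 = 0, x_2 = 155/4.

x_1 = 0, x_2 = 155/4, maximum f = 155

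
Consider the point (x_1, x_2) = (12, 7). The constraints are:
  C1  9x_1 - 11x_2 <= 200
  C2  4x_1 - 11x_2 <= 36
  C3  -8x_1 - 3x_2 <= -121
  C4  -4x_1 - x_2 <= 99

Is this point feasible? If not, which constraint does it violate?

Constraint C3: -8x_1 - 3x_2 = -117, which is not ≤ -121. All other constraints are satisfied.

not feasible — violates C3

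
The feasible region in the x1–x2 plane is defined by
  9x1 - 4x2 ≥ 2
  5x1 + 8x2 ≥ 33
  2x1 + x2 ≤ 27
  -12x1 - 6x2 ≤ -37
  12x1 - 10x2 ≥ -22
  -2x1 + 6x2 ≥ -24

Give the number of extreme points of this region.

5

Of the 14 pairwise boundary intersections, those satisfying every inequality are:
  (37/23, 287/92)
  (18/7, 37/7)
  (195/23, -27/23)
  (31/4, 23/2)
  (93/7, 3/7)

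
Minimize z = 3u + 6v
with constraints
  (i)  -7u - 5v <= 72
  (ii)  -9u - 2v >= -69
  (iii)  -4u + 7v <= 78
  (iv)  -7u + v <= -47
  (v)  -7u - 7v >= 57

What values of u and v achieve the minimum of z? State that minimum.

u = 489/31, v = -1131/31, minimum z = -5319/31

Corner points and z = 3u + 6v:
  (489/31, -1131/31) → z = -5319/31
  (163/42, -119/6) → z = -1503/14
  (597/49, -996/49) → z = -4185/49
  (34/7, -13) → z = -444/7

At the optimal vertex, -7u - 5v = 72 and -9u - 2v = -69.
Solving simultaneously gives u = 489/31, v = -1131/31.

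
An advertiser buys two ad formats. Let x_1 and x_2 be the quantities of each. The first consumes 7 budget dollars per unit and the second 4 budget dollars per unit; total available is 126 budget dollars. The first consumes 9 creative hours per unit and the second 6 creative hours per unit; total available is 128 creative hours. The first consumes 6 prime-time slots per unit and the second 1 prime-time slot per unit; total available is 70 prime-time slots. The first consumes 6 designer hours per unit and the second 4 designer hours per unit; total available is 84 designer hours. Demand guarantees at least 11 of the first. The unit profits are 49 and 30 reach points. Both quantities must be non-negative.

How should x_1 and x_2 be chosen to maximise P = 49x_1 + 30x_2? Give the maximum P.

Feasible corners and P = 49x_1 + 30x_2:
  (35/3, 0) → P = 1715/3
  (11, 0) → P = 539
  (11, 4) → P = 659

The optimum lies where 6x_1 + x_2 = 70 and x_1 = 11.
Solving simultaneously gives x_1 = 11, x_2 = 4.

x_1 = 11, x_2 = 4, maximum P = 659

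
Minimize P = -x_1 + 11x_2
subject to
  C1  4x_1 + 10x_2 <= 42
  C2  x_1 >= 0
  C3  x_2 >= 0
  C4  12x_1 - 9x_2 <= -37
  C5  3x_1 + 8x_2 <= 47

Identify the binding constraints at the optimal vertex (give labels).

Corner points and P = -x_1 + 11x_2:
  (0, 21/5) → P = 231/5
  (2/39, 163/39) → P = 597/13
  (0, 37/9) → P = 407/9

The minimum is at (0, 37/9). Substituting into each constraint, equality holds for C2 and C4; the remaining constraints have slack.

C2 and C4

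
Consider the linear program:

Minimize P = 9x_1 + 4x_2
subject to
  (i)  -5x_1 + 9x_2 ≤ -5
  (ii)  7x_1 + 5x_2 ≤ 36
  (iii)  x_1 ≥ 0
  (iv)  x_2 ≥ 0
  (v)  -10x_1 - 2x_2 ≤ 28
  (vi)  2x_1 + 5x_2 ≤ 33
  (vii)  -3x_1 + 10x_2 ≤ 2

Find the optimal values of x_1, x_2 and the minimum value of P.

x_1 = 1, x_2 = 0, minimum P = 9

Feasible corners and P = 9x_1 + 4x_2:
  (1, 0) → P = 9
  (68/23, 25/23) → P = 712/23
  (36/7, 0) → P = 324/7
  (70/17, 122/85) → P = 214/5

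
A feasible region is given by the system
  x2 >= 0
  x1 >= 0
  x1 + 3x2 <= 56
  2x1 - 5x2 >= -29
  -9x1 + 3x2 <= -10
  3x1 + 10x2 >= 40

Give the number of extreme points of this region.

5

The feasible vertices (each the meet of two boundaries and inside every other half-plane) are:
  (56, 0)
  (40/3, 0)
  (193/11, 141/11)
  (137/39, 281/39)
  (20/9, 10/3)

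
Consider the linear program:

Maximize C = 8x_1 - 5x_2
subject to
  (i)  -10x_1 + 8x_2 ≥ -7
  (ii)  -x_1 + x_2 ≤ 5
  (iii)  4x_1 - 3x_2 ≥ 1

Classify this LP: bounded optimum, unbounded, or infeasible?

Feasible corners and C = 8x_1 - 5x_2:
  (47/2, 57/2) → C = 91/2
  (-13/2, -9) → C = -7
  (16, 21) → C = 23
The feasible region has finitely many vertices and no improving ray; the maximum is 91/2 at (47/2, 57/2).

bounded optimum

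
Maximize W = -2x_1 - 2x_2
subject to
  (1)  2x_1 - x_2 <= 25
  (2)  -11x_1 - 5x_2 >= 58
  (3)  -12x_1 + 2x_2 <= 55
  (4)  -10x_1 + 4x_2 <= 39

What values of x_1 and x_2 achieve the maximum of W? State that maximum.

Feasible corners and W = -2x_1 - 2x_2:
  (67/21, -391/21) → W = 216/7
  (-105/8, -205/4) → W = 515/4
  (-427/94, -151/94) → W = 578/47
  (-71/14, -41/14) → W = 16

At the optimal vertex, 2x_1 - x_2 = 25 and -12x_1 + 2x_2 = 55.
Solving simultaneously gives x_1 = -105/8, x_2 = -205/4.

x_1 = -105/8, x_2 = -205/4, maximum W = 515/4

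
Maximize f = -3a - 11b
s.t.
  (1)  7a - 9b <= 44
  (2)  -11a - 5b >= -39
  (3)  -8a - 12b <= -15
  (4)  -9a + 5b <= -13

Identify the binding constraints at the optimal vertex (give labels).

(1) and (3)

Vertices and f = -3a - 11b:
  (571/134, -211/134) → f = 304/67
  (17/4, -19/12) → f = 14/3
  (13/5, 52/25) → f = -767/25
  (231/148, 31/148) → f = -517/74

The maximum is at (17/4, -19/12). Substituting into each constraint, equality holds for (1) and (3); the remaining constraints have slack.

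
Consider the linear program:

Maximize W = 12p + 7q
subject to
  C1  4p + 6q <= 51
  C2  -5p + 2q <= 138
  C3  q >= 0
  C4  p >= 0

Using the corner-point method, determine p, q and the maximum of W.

p = 51/4, q = 0, maximum W = 153

Feasible corners and W = 12p + 7q:
  (51/4, 0) → W = 153
  (0, 17/2) → W = 119/2
  (0, 0) → W = 0

At the optimal vertex, 4p + 6q = 51 and q = 0.
Solving simultaneously gives p = 51/4, q = 0.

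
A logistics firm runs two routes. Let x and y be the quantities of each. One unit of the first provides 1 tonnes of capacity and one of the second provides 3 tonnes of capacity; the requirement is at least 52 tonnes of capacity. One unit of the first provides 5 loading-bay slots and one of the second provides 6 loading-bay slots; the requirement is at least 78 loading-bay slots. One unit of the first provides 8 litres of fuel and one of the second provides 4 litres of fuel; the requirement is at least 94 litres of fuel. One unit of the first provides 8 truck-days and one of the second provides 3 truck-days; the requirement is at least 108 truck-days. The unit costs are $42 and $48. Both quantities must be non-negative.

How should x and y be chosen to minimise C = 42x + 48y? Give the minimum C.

x = 8, y = 44/3, minimum C = 1040

Corner points and C = 42x + 48y:
  (0, 36) → C = 1728
  (52, 0) → C = 2184
  (8, 44/3) → C = 1040
The feasible region is unbounded (it extends along (0, 1), (1, 0)), but C strictly increases along every unbounded feasible direction, so there is no improving ray and the minimum is attained at a vertex.

The binding constraints are x + 3y = 52 and 8x + 3y = 108.
Solving simultaneously gives x = 8, y = 44/3.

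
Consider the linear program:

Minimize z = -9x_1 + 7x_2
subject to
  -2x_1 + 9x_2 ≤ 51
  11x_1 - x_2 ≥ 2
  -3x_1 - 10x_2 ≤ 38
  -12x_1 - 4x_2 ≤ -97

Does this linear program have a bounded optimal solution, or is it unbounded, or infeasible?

From the feasible point (669/116, 403/58), moving in the direction (9, 2) keeps every constraint satisfied while z decreases without bound.

unbounded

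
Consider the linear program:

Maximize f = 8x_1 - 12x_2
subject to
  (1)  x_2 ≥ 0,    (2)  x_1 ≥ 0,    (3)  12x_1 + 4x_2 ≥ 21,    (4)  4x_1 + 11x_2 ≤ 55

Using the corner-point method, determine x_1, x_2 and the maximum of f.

x_1 = 55/4, x_2 = 0, maximum f = 110

Corner points and f = 8x_1 - 12x_2:
  (7/4, 0) → f = 14
  (55/4, 0) → f = 110
  (11/116, 144/29) → f = -1706/29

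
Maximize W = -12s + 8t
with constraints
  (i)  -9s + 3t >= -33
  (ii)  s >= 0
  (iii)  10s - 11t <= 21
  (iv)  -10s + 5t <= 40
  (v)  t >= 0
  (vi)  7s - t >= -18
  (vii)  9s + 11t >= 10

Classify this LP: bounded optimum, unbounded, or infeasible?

bounded optimum

Corner points and W = -12s + 8t:
  (100/23, 47/23) → W = -824/23
  (19, 46) → W = 140
  (0, 8) → W = 64
  (0, 10/11) → W = 80/11
  (21/10, 0) → W = -126/5
  (10/9, 0) → W = -40/3
The feasible region has finitely many vertices and no improving ray; the maximum is 140 at (19, 46).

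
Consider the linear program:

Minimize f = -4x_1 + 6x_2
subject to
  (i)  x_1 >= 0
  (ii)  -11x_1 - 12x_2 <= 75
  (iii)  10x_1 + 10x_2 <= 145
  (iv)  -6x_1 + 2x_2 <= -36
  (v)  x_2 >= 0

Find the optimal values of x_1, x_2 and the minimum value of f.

Feasible corners and f = -4x_1 + 6x_2:
  (65/8, 51/8) → f = 23/4
  (29/2, 0) → f = -58
  (6, 0) → f = -24

x_1 = 29/2, x_2 = 0, minimum f = -58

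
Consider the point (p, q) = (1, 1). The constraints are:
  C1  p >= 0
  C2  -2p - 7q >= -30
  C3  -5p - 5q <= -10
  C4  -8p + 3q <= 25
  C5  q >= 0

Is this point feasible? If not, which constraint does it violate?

C1: 1 ≥ 0 ✓
C2: -9 ≥ -30 ✓
C3: -10 ≤ -10 ✓
C4: -5 ≤ 25 ✓
C5: 1 ≥ 0 ✓

feasible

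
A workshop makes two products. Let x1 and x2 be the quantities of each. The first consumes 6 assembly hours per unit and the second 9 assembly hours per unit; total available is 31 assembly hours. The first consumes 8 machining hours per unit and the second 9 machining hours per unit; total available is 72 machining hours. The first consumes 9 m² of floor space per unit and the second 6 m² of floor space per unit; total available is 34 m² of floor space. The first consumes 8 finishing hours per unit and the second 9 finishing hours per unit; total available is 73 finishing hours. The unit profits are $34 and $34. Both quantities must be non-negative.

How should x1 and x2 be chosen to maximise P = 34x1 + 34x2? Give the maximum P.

Corner points and P = 34x1 + 34x2:
  (0, 0) → P = 0
  (0, 31/9) → P = 1054/9
  (34/9, 0) → P = 1156/9
  (8/3, 5/3) → P = 442/3

At the optimal vertex, 6x1 + 9x2 = 31 and 9x1 + 6x2 = 34.
Solving simultaneously gives x1 = 8/3, x2 = 5/3.

x1 = 8/3, x2 = 5/3, maximum P = 442/3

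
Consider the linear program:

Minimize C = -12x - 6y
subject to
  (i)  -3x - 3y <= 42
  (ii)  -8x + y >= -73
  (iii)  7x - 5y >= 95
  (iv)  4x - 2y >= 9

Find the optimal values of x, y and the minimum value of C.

The binding constraints are -8x + y = -73 and 7x - 5y = 95.
Solving simultaneously gives x = 90/11, y = -83/11.

x = 90/11, y = -83/11, minimum C = -582/11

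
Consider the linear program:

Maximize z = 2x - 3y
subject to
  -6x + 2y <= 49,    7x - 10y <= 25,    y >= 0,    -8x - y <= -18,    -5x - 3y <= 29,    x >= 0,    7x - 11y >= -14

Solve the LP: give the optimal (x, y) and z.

x = 25/7, y = 0, maximum z = 50/7

Extreme points and z = 2x - 3y:
  (25/7, 0) → z = 50/7
  (415/7, 39) → z = 11/7
  (9/4, 0) → z = 9/2
  (184/95, 238/95) → z = -346/95

The binding constraints are 7x - 10y = 25 and y = 0.
Solving simultaneously gives x = 25/7, y = 0.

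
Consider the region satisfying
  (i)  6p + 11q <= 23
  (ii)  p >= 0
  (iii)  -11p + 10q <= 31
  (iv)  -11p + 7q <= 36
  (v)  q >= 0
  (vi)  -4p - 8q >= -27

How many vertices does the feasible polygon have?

Of the 15 pairwise boundary intersections, those satisfying every inequality are:
  (0, 23/11)
  (23/6, 0)
  (0, 0)

3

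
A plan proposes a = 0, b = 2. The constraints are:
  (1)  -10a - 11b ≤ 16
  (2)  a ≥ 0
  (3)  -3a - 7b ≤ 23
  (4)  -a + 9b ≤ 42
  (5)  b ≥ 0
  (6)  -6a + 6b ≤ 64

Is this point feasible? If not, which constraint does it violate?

feasible

(1): -22 ≤ 16 ✓
(2): 0 ≥ 0 ✓
(3): -14 ≤ 23 ✓
(4): 18 ≤ 42 ✓
(5): 2 ≥ 0 ✓
(6): 12 ≤ 64 ✓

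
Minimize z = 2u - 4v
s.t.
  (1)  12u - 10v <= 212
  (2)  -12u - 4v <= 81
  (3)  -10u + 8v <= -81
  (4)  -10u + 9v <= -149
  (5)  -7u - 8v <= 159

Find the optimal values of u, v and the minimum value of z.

Feasible corners and z = 2u - 4v:
  (209/4, 83/2) → z = -123/2
  (53/83, -1696/83) → z = 6890/83
  (-133/148, -1299/74) → z = 5063/74
  (-3/17, -1341/68) → z = 1335/17

The optimum lies where 12u - 10v = 212 and -10u + 9v = -149.
Solving simultaneously gives u = 209/4, v = 83/2.

u = 209/4, v = 83/2, minimum z = -123/2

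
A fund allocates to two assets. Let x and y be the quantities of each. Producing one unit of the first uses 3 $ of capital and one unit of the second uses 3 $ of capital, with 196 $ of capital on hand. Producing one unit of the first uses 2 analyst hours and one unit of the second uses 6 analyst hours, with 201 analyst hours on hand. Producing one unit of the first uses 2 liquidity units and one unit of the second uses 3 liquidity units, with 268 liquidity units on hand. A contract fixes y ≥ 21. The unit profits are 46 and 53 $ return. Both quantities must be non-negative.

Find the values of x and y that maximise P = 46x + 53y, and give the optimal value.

Extreme points and P = 46x + 53y:
  (0, 67/2) → P = 3551/2
  (0, 21) → P = 1113
  (75/2, 21) → P = 2838

x = 75/2, y = 21, maximum P = 2838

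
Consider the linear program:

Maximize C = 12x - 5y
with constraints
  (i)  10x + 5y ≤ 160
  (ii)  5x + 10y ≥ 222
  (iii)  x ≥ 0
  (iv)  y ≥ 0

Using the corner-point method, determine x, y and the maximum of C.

Extreme points and C = 12x - 5y:
  (98/15, 284/15) → C = -244/15
  (0, 32) → C = -160
  (0, 111/5) → C = -111

The optimum lies where 10x + 5y = 160 and 5x + 10y = 222.
Solving simultaneously gives x = 98/15, y = 284/15.

x = 98/15, y = 284/15, maximum C = -244/15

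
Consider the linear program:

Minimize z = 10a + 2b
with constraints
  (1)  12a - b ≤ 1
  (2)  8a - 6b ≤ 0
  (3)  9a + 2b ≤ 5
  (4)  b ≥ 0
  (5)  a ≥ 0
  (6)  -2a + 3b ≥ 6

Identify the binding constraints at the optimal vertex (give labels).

(5) and (6)

Feasible corners and z = 10a + 2b:
  (0, 5/2) → z = 5
  (3/31, 64/31) → z = 158/31
  (0, 2) → z = 4

The minimum is at (0, 2). Substituting into each constraint, equality holds for (5) and (6); the remaining constraints have slack.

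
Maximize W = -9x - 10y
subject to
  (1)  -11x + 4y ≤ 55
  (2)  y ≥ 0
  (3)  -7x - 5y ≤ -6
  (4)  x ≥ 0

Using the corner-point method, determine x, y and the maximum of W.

Vertices and W = -9x - 10y:
  (0, 55/4) → W = -275/2
  (6/7, 0) → W = -54/7
  (0, 6/5) → W = -12
The feasible region is unbounded (it extends along (1, 0), (4, 11)), but W strictly decreases along every unbounded feasible direction, so there is no improving ray and the maximum is attained at a vertex.

x = 6/7, y = 0, maximum W = -54/7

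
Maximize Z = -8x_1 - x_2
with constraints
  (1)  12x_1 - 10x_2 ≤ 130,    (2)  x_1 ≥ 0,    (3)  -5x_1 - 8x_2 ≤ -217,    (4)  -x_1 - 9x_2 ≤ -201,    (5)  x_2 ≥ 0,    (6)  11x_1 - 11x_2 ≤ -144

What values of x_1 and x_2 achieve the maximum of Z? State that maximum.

x_1 = 0, x_2 = 217/8, maximum Z = -217/8

Corner points and Z = -8x_1 - x_2:
  (1435/11, 1579/11) → Z = -13059/11
  (0, 217/8) → Z = -217/8
  (95/11, 239/11) → Z = -999/11
The feasible region is unbounded (it extends along (0, 1), (5, 6)), but Z strictly decreases along every unbounded feasible direction, so there is no improving ray and the maximum is attained at a vertex.

The optimum lies where x_1 = 0 and -5x_1 - 8x_2 = -217.
Solving simultaneously gives x_1 = 0, x_2 = 217/8.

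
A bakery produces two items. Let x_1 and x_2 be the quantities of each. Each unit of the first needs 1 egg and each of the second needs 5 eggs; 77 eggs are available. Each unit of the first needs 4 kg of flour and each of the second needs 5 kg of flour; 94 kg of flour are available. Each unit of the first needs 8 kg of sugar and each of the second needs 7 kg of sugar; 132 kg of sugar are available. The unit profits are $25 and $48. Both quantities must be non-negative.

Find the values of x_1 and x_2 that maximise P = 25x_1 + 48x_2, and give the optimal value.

x_1 = 11/3, x_2 = 44/3, maximum P = 2387/3

The optimum lies where x_1 + 5x_2 = 77 and 8x_1 + 7x_2 = 132.
Solving simultaneously gives x_1 = 11/3, x_2 = 44/3.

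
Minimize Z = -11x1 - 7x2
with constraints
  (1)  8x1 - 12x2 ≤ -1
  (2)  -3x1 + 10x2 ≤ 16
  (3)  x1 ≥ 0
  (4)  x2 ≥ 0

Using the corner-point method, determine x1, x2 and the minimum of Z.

Extreme points and Z = -11x1 - 7x2:
  (91/22, 125/44) → Z = -2877/44
  (0, 1/12) → Z = -7/12
  (0, 8/5) → Z = -56/5

The binding constraints are 8x1 - 12x2 = -1 and -3x1 + 10x2 = 16.
Solving simultaneously gives x1 = 91/22, x2 = 125/44.

x1 = 91/22, x2 = 125/44, minimum Z = -2877/44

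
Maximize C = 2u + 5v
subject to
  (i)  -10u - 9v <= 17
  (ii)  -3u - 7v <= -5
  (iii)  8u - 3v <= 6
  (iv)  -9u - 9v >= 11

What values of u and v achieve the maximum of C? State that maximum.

Corner points and C = 2u + 5v:
  (-164/43, 101/43) → C = 177/43
  (-6, 43/9) → C = 107/9
  (-61/18, 13/6) → C = 73/18

The binding constraints are -10u - 9v = 17 and -9u - 9v = 11.
Solving simultaneously gives u = -6, v = 43/9.

u = -6, v = 43/9, maximum C = 107/9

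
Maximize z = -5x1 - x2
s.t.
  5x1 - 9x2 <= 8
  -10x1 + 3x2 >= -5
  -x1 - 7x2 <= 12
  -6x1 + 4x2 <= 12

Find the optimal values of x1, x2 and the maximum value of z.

x1 = -66/23, x2 = -30/23, maximum z = 360/23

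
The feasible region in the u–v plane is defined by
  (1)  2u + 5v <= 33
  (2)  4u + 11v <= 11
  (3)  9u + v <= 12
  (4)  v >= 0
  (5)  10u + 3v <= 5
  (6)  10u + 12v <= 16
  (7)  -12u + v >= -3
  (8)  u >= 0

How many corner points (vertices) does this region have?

5

Pairwise boundary intersections that survive every other constraint:
  (11/49, 45/49)
  (0, 1)
  (1/4, 0)
  (0, 0)
  (7/23, 15/23)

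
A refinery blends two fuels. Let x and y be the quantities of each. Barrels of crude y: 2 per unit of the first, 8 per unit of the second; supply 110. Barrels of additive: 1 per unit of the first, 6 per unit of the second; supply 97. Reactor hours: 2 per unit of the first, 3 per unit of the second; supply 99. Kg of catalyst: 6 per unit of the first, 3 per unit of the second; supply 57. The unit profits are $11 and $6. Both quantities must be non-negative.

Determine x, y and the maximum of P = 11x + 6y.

x = 3, y = 13, maximum P = 111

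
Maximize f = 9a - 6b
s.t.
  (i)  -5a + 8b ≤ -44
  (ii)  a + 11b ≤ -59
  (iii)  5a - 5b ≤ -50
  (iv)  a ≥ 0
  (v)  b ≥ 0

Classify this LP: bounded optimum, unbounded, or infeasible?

infeasible

The boundaries a = 0 and b = 0 meet at (0, 0), but that point violates -5a + 8b ≤ -44. Every candidate vertex is excluded by some other constraint, so the feasible region is empty.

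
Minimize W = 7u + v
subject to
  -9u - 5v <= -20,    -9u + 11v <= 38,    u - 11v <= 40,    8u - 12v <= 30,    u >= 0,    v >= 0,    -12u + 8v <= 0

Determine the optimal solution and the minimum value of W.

Vertices and W = 7u + v:
  (20/9, 0) → W = 140/9
  (40/33, 20/11) → W = 340/33
  (76/15, 38/5) → W = 646/15
  (15/4, 0) → W = 105/4
The feasible region is unbounded (it extends along (11, 9), (3, 2)), but W strictly increases along every unbounded feasible direction, so there is no improving ray and the minimum is attained at a vertex.

u = 40/33, v = 20/11, minimum W = 340/33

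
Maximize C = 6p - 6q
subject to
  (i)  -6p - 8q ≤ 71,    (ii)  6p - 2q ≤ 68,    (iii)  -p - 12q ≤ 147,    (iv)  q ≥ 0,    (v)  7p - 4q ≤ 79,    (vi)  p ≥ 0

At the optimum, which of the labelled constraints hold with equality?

(iv) and (v)

Extreme points and C = 6p - 6q:
  (57/5, 1/5) → C = 336/5
  (79/7, 0) → C = 474/7
  (0, 0) → C = 0
The feasible region is unbounded (it extends along (0, 1), (1, 3)), but C strictly decreases along every unbounded feasible direction, so there is no improving ray and the maximum is attained at a vertex.

The maximum is at (79/7, 0). Substituting into each constraint, equality holds for (iv) and (v); the remaining constraints have slack.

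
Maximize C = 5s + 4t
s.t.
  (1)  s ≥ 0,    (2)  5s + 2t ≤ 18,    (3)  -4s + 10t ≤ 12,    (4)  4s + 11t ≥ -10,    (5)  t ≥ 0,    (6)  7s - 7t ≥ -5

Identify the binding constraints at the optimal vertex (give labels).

(2) and (3)

Corner points and C = 5s + 4t:
  (0, 0) → C = 0
  (0, 5/7) → C = 20/7
  (78/29, 66/29) → C = 654/29
  (18/5, 0) → C = 18
  (17/21, 32/21) → C = 71/7

The maximum is at (78/29, 66/29). Substituting into each constraint, equality holds for (2) and (3); the remaining constraints have slack.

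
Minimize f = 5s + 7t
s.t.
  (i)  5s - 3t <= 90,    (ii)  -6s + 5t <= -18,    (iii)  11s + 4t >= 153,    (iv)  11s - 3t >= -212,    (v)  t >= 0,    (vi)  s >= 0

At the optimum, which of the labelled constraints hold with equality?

(iii) and (v)

Extreme points and f = 5s + 7t:
  (396/7, 450/7) → f = 5130/7
  (18, 0) → f = 90
  (837/79, 720/79) → f = 9225/79
  (153/11, 0) → f = 765/11

The minimum is at (153/11, 0). Substituting into each constraint, equality holds for (iii) and (v); the remaining constraints have slack.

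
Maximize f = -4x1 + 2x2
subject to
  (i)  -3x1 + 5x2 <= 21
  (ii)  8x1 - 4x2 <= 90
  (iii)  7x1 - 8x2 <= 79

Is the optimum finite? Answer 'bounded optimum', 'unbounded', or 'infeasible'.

unbounded

From the feasible point (267/14, 219/14), moving in the direction (-5, -3) keeps every constraint satisfied while f increases without bound.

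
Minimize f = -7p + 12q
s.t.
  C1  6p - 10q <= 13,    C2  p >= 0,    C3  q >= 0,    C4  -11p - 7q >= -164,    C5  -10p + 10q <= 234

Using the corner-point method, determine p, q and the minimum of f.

At the optimal vertex, 6p - 10q = 13 and q = 0.
Solving simultaneously gives p = 13/6, q = 0.

p = 13/6, q = 0, minimum f = -91/6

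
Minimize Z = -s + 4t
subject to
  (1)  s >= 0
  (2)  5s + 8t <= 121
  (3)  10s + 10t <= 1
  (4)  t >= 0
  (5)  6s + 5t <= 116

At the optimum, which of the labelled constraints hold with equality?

Extreme points and Z = -s + 4t:
  (0, 1/10) → Z = 2/5
  (0, 0) → Z = 0
  (1/10, 0) → Z = -1/10

The minimum is at (1/10, 0). Substituting into each constraint, equality holds for (3) and (4); the remaining constraints have slack.

(3) and (4)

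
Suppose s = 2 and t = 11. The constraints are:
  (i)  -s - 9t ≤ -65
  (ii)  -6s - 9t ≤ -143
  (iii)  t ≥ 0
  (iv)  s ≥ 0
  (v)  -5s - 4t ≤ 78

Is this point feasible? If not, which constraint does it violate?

not feasible — violates (ii)

Constraint (ii): -6s - 9t = -111, which is not ≤ -143. All other constraints are satisfied.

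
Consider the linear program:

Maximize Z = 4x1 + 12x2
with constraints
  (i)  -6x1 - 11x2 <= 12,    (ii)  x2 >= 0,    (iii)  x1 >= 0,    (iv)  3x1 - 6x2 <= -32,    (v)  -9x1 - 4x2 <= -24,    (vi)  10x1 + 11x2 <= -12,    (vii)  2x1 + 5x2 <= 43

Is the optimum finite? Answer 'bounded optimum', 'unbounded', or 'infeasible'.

infeasible

The boundaries x1 = 0 and -9x1 - 4x2 = -24 meet at (0, 6), but that point violates 10x1 + 11x2 ≤ -12. Every candidate vertex is excluded by some other constraint, so the feasible region is empty.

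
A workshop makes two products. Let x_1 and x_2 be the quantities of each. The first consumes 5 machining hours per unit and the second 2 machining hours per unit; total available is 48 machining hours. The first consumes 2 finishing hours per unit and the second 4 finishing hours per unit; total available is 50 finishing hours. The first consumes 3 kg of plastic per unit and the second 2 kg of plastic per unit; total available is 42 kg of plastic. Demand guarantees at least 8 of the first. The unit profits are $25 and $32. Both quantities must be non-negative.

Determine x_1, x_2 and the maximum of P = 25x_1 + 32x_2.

x_1 = 8, x_2 = 4, maximum P = 328

Vertices and P = 25x_1 + 32x_2:
  (48/5, 0) → P = 240
  (8, 0) → P = 200
  (8, 4) → P = 328

The binding constraints are 5x_1 + 2x_2 = 48 and x_1 = 8.
Solving simultaneously gives x_1 = 8, x_2 = 4.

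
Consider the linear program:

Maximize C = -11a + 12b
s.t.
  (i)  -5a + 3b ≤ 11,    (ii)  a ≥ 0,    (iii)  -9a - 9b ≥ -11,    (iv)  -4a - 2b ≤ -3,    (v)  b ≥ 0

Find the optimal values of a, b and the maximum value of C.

Vertices and C = -11a + 12b:
  (5/18, 17/18) → C = 149/18
  (11/9, 0) → C = -121/9
  (3/4, 0) → C = -33/4

The binding constraints are -9a - 9b = -11 and -4a - 2b = -3.
Solving simultaneously gives a = 5/18, b = 17/18.

a = 5/18, b = 17/18, maximum C = 149/18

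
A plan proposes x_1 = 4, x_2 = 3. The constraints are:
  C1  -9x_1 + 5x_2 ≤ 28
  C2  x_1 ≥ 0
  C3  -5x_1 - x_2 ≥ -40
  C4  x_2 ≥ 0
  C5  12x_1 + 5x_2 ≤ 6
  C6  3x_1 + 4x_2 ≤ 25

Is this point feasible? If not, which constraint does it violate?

Constraint C5: 12x_1 + 5x_2 = 63, which is not ≤ 6. All other constraints are satisfied.

not feasible — violates C5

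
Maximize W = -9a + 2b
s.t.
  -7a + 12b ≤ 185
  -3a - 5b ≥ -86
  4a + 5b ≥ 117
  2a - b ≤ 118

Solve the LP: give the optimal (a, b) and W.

a = 31, b = -7/5, maximum W = -1409/5

Corner points and W = -9a + 2b:
  (31, -7/5) → W = -1409/5
  (52, -14) → W = -496
  (101/2, -17) → W = -977/2

The binding constraints are -3a - 5b = -86 and 4a + 5b = 117.
Solving simultaneously gives a = 31, b = -7/5.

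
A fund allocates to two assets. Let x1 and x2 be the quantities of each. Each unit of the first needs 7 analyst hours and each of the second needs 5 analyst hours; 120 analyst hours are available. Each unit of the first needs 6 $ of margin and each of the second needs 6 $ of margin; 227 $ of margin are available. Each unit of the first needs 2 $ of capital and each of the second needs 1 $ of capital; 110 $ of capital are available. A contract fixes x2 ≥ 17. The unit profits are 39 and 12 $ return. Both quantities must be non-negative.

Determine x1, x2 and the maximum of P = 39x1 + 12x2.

Extreme points and P = 39x1 + 12x2:
  (0, 24) → P = 288
  (0, 17) → P = 204
  (5, 17) → P = 399

x1 = 5, x2 = 17, maximum P = 399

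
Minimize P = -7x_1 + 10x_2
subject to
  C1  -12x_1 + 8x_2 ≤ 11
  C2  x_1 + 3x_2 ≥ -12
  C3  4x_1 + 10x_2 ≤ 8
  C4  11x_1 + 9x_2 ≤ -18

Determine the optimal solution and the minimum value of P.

x_1 = 9/4, x_2 = -19/4, minimum P = -253/4

Feasible corners and P = -7x_1 + 10x_2:
  (-129/44, -133/44) → P = -427/44
  (-243/196, -95/196) → P = 751/196
  (9/4, -19/4) → P = -253/4

At the optimal vertex, x_1 + 3x_2 = -12 and 11x_1 + 9x_2 = -18.
Solving simultaneously gives x_1 = 9/4, x_2 = -19/4.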